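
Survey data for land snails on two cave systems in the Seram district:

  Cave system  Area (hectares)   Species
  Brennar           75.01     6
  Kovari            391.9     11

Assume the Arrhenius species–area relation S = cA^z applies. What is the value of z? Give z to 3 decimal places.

Taking logs: ln S = ln c + z ln A, so z = (ln S₂ − ln S₁)/(ln A₂ − ln A₁).
z = ln(11/6) / ln(391.9/75.01) = ln(1.833) / ln(5.225) = 0.6061 / 1.6534 = 0.3666

0.367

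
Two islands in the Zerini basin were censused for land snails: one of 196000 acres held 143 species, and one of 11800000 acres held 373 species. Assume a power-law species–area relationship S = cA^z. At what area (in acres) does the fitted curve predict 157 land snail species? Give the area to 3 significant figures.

z = ln(373/143) / ln(11800000/196000) = 0.9587 / 4.0977 = 0.2340
c = 143 / 196000^0.2340 = 143 / 17.31 = 8.263
A = (157/8.263)^(1/0.2340) ⇒ ln A = ln(19)/0.2340 = 12.5851
A = e^12.5851 ≈ 292166 acres

292000 acres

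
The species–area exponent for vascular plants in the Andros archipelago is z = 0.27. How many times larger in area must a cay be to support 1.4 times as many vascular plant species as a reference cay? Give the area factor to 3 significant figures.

3.48

(A₂/A₁)^0.27 = 1.4, so A₂/A₁ = 1.4^(1/0.27) = 1.4^3.704
ln(A₂/A₁) = ln 1.4 / 0.27 = 0.3365 / 0.27 = 1.2462
A₂/A₁ = e^1.2462 ≈ 3.477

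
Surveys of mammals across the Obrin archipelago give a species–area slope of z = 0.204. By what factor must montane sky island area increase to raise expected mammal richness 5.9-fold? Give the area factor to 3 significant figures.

6010

(A₂/A₁)^0.204 = 5.9, so A₂/A₁ = 5.9^(1/0.204) = 5.9^4.902
ln(A₂/A₁) = ln 5.9 / 0.204 = 1.7750 / 0.204 = 8.7007
A₂/A₁ = e^8.7007 ≈ 6007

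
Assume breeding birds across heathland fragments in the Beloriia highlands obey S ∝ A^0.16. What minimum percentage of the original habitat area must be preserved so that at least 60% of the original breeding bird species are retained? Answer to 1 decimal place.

4.1%

Need (A_new/A_old)^0.16 = 0.6, so A_new/A_old = 0.6^(1/0.16) = 0.6^6.25
ln(A_new/A_old) = ln 0.6 / 0.16 = -0.5108 / 0.16 = -3.1927
A_new/A_old = e^-3.1927 ≈ 0.04106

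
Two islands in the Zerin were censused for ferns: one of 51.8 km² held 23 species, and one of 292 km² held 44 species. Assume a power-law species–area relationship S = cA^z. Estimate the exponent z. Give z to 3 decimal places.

Taking logs: ln S = ln c + z ln A, so z = (ln S₂ − ln S₁)/(ln A₂ − ln A₁).
z = ln(44/23) / ln(292/51.8) = ln(1.913) / ln(5.637) = 0.6487 / 1.7294 = 0.3751

0.375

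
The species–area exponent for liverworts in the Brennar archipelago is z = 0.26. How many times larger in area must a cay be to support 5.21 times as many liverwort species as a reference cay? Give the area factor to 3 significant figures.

(A₂/A₁)^0.26 = 5.21, so A₂/A₁ = 5.21^(1/0.26) = 5.21^3.846
ln(A₂/A₁) = ln 5.21 / 0.26 = 1.6506 / 0.26 = 6.3484
A₂/A₁ = e^6.3484 ≈ 571.6

572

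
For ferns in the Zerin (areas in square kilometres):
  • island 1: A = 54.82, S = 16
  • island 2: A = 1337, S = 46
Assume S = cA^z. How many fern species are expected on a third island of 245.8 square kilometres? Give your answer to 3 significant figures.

26.3

z = ln(46/16) / ln(1337/54.82) = 1.0561 / 3.1941 = 0.3306
c = 16 / 54.82^0.3306 = 16 / 3.758 = 4.258
S₃ = 4.258 × 245.8^0.3306 = 4.258 × 6.171 ≈ 26.28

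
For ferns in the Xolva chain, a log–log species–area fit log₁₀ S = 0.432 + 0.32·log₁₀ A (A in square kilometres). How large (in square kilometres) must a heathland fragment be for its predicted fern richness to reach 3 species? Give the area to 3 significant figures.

1.38 square kilometres

3 = 2.704 × A^0.32  ⇒  A^0.32 = 3/2.704 = 1.109
ln A = ln(1.109) / 0.32 = 0.1039 / 0.32 = 0.3247
A = e^0.3247 ≈ 1.384 square kilometres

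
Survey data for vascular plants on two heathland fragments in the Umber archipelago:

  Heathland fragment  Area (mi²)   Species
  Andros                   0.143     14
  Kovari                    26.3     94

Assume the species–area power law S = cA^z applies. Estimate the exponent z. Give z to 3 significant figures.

0.365

Taking logs: ln S = ln c + z ln A, so z = (ln S₂ − ln S₁)/(ln A₂ − ln A₁).
z = ln(94/14) / ln(26.3/0.143) = ln(6.714) / ln(183.9) = 1.9042 / 5.2145 = 0.3652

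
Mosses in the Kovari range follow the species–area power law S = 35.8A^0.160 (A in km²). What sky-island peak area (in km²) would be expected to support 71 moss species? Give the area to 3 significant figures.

71 = 35.8 × A^0.16  ⇒  A^0.16 = 71/35.8 = 1.983
ln A = ln(1.983) / 0.16 = 0.6847 / 0.16 = 4.2796
A = e^4.2796 ≈ 72.21 km²

72.2 km²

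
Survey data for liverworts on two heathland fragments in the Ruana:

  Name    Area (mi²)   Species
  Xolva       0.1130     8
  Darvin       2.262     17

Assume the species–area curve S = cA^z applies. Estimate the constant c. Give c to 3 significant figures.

z = ln(S₂/S₁) / ln(A₂/A₁) = ln(17/8) / ln(2.262/0.113) = 0.7538 / 2.9966 = 0.2515
c = S₁ / A₁^z = 8 / 0.113^0.2515 = 8 / 0.5778 = 13.84

13.8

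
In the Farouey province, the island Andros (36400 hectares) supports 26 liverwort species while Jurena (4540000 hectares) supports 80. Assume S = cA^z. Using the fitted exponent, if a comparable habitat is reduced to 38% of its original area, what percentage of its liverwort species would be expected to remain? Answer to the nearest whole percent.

80%

z = ln(80/26) / ln(4540000/36400) = 1.1239 / 4.8261 = 0.2329
S_new/S_old = (A_new/A_old)^z = 0.38^0.2329 = exp(0.2329 × -0.9676) = 0.7982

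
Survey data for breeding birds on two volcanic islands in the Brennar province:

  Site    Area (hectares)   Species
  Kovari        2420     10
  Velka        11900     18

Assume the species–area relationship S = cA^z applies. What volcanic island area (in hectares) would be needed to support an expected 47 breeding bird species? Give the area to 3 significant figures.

160000 hectares

z = ln(18/10) / ln(11900/2420) = 0.5878 / 1.5928 = 0.3690
c = 10 / 2420^0.3690 = 10 / 17.73 = 0.564
A = (47/0.564)^(1/0.3690) ⇒ ln A = ln(83.34)/0.3690 = 11.9851
A = e^11.9851 ≈ 160343 hectares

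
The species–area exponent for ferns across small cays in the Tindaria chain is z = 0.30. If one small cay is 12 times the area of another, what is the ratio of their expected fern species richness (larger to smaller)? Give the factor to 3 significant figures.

2.11

S₂/S₁ = (A₂/A₁)^z = 12^0.3
ln(S₂/S₁) = 0.3 × ln 12 = 0.3 × 2.4849 = 0.7455
S₂/S₁ = e^0.7455 ≈ 2.107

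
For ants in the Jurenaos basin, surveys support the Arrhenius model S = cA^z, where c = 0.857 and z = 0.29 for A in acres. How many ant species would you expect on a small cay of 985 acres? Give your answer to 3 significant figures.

6.33

S = 0.857 × 985^0.29
ln S = ln 0.857 + 0.29 × ln 985 = -0.1543 + 0.29 × 6.8926 = 1.8445
S = e^1.8445 ≈ 6.325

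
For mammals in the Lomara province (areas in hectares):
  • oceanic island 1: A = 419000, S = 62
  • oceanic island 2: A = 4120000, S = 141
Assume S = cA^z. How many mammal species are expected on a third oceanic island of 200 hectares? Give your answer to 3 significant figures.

3.97

z = ln(141/62) / ln(4120000/419000) = 0.8216 / 2.2857 = 0.3595
c = 62 / 419000^0.3595 = 62 / 104.9 = 0.5908
S₃ = 0.5908 × 200^0.3595 = 0.5908 × 6.716 ≈ 3.968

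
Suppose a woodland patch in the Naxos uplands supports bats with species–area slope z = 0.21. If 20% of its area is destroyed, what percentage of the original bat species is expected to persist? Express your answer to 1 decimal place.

95.4%

S_new/S_old = (A_new/A_old)^z = 0.8^0.21
= exp(0.21 × ln 0.8) = exp(0.21 × -0.2231) = exp(-0.0469) ≈ 0.9542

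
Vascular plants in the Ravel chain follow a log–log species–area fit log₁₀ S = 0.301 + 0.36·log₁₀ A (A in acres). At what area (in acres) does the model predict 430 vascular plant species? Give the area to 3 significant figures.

430 = 2 × A^0.36  ⇒  A^0.36 = 430/2 = 215
ln A = ln(215) / 0.36 = 5.3707 / 0.36 = 14.9186
A = e^14.9186 ≈ 3013554 acres

3010000 acres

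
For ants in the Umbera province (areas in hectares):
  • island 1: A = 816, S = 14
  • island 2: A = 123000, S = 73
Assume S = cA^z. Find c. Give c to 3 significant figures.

z = ln(S₂/S₁) / ln(A₂/A₁) = ln(73/14) / ln(123000/816) = 1.6514 / 5.0155 = 0.3293
c = S₁ / A₁^z = 14 / 816^0.3293 = 14 / 9.093 = 1.54

1.54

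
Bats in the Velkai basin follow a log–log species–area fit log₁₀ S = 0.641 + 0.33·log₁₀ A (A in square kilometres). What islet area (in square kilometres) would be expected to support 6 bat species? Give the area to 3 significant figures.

2.60 square kilometres

6 = 4.375 × A^0.33  ⇒  A^0.33 = 6/4.375 = 1.371
ln A = ln(1.371) / 0.33 = 0.3158 / 0.33 = 0.9570
A = e^0.9570 ≈ 2.604 square kilometres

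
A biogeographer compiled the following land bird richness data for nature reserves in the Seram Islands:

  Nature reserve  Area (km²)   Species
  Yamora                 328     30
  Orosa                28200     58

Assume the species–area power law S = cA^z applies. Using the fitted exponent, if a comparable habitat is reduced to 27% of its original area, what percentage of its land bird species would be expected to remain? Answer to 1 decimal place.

82.4%

z = ln(58/30) / ln(28200/328) = 0.6592 / 4.4541 = 0.1480
S_new/S_old = (A_new/A_old)^z = 0.27^0.1480 = exp(0.1480 × -1.3093) = 0.8238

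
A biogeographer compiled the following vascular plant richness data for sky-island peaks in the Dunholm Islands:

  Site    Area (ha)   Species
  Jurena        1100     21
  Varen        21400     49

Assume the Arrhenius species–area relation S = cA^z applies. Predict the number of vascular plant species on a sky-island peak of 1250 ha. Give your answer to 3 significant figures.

21.8

z = ln(49/21) / ln(21400/1100) = 0.8473 / 2.9681 = 0.2855
c = 21 / 1100^0.2855 = 21 / 7.383 = 2.844
S₃ = 2.844 × 1250^0.2855 = 2.844 × 7.657 ≈ 21.78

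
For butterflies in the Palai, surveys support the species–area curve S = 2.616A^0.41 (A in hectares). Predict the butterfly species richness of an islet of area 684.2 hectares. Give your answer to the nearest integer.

38

S = 2.616 × 684.2^0.41 = 2.616 × 14.54 ≈ 38.02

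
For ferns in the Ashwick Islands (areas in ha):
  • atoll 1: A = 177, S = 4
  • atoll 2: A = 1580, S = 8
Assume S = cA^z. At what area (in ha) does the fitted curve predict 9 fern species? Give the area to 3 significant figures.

2290 ha

z = ln(8/4) / ln(1580/177) = 0.6931 / 2.1890 = 0.3166
c = 4 / 177^0.3166 = 4 / 5.15 = 0.7767
A = (9/0.7767)^(1/0.3166) ⇒ ln A = ln(11.59)/0.3166 = 7.7372
A = e^7.7372 ≈ 2292 ha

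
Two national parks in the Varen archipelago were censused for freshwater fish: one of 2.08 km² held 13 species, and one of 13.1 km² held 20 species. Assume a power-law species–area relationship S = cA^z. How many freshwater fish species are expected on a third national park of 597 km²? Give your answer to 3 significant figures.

48.9

z = ln(20/13) / ln(13.1/2.08) = 0.4308 / 1.8402 = 0.2341
c = 13 / 2.08^0.2341 = 13 / 1.187 = 10.95
S₃ = 10.95 × 597^0.2341 = 10.95 × 4.465 ≈ 48.9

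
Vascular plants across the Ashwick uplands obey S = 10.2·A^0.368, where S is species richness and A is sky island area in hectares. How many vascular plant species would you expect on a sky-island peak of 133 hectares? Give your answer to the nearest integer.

S = 10.2 × 133^0.368
ln S = ln 10.2 + 0.368 × ln 133 = 2.3224 + 0.368 × 4.8903 = 4.1220
S = e^4.1220 ≈ 61.68

62 species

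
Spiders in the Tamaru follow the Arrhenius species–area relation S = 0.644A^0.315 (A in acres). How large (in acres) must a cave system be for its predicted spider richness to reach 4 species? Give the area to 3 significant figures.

330 acres

4 = 0.644 × A^0.315  ⇒  A^0.315 = 4/0.644 = 6.211
ln A = ln(6.211) / 0.315 = 1.8264 / 0.315 = 5.7979
A = e^5.7979 ≈ 329.6 acres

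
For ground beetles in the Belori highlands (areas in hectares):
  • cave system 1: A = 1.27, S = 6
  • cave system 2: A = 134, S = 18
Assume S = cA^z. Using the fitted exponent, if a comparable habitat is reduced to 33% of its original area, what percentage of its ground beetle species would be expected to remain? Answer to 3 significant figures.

77.0%

z = ln(18/6) / ln(134/1.27) = 1.0986 / 4.6588 = 0.2358
S_new/S_old = (A_new/A_old)^z = 0.33^0.2358 = exp(0.2358 × -1.1087) = 0.7699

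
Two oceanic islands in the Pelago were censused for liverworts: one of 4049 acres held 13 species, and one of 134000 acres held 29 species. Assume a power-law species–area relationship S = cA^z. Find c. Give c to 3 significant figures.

z = ln(S₂/S₁) / ln(A₂/A₁) = ln(29/13) / ln(134000/4049) = 0.8023 / 3.4994 = 0.2293
c = S₁ / A₁^z = 13 / 4049^0.2293 = 13 / 6.716 = 1.936

1.94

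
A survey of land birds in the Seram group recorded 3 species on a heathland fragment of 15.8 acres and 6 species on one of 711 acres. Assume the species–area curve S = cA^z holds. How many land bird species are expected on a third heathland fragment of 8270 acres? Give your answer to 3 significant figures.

9.38

z = ln(6/3) / ln(711/15.8) = 0.6931 / 3.8067 = 0.1821
c = 3 / 15.8^0.1821 = 3 / 1.653 = 1.815
S₃ = 1.815 × 8270^0.1821 = 1.815 × 5.168 ≈ 9.38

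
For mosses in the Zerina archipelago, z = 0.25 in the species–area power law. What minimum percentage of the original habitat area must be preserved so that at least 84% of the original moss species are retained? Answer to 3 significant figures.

Need (A_new/A_old)^0.25 = 0.84, so A_new/A_old = 0.84^(1/0.25) = 0.84^4
ln(A_new/A_old) = ln 0.84 / 0.25 = -0.1744 / 0.25 = -0.6974
A_new/A_old = e^-0.6974 ≈ 0.4979

49.8%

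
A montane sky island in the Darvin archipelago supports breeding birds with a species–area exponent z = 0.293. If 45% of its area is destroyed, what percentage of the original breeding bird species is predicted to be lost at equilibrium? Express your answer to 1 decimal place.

16.1%

S_new/S_old = (A_new/A_old)^z = 0.55^0.293
= exp(0.293 × ln 0.55) = exp(0.293 × -0.5978) = exp(-0.1752) ≈ 0.8393
Fraction lost = 1 − 0.8393 = 0.1607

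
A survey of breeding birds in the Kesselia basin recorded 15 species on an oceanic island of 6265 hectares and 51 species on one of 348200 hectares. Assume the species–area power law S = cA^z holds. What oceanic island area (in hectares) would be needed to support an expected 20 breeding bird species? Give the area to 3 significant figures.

16100 hectares

z = ln(51/15) / ln(348200/6265) = 1.2238 / 4.0178 = 0.3046
c = 15 / 6265^0.3046 = 15 / 14.34 = 1.046
A = (20/1.046)^(1/0.3046) ⇒ ln A = ln(19.12)/0.3046 = 9.6872
A = e^9.6872 ≈ 16111 hectares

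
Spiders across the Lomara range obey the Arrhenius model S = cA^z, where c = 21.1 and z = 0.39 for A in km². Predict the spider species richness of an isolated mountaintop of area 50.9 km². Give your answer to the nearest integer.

S = 21.1 × 50.9^0.39
ln S = ln 21.1 + 0.39 × ln 50.9 = 3.0493 + 0.39 × 3.9299 = 4.5819
S = e^4.5819 ≈ 97.7

98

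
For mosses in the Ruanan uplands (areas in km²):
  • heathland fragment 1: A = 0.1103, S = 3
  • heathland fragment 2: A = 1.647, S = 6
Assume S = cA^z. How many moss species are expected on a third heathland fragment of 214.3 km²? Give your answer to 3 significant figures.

20.9

z = ln(6/3) / ln(1.647/0.1103) = 0.6931 / 2.7035 = 0.2564
c = 3 / 0.1103^0.2564 = 3 / 0.5682 = 5.28
S₃ = 5.28 × 214.3^0.2564 = 5.28 × 3.96 ≈ 20.9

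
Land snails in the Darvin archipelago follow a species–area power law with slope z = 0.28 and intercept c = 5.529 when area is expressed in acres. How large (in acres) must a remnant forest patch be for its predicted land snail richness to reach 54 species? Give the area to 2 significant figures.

3400 acres

54 = 5.529 × A^0.28  ⇒  A^0.28 = 54/5.529 = 9.767
ln A = ln(9.767) / 0.28 = 2.2790 / 0.28 = 8.1392
A = e^8.1392 ≈ 3426 acres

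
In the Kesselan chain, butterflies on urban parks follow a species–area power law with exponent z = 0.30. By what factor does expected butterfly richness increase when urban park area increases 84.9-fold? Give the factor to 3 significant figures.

S₂/S₁ = (A₂/A₁)^z = 84.9^0.3
ln(S₂/S₁) = 0.3 × ln 84.9 = 0.3 × 4.4415 = 1.3324
S₂/S₁ = e^1.3324 ≈ 3.79

3.79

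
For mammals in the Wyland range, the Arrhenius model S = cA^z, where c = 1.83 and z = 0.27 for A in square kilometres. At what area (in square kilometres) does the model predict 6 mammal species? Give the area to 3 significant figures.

6 = 1.83 × A^0.27  ⇒  A^0.27 = 6/1.83 = 3.279
ln A = ln(3.279) / 0.27 = 1.1874 / 0.27 = 4.3979
A = e^4.3979 ≈ 81.28 square kilometres

81.3 square kilometres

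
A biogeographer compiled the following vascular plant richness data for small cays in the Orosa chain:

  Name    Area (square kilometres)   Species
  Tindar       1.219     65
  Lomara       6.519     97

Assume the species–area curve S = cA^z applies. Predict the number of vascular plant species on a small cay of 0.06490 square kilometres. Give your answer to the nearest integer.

z = ln(97/65) / ln(6.519/1.219) = 0.4003 / 1.6767 = 0.2388
c = 65 / 1.219^0.2388 = 65 / 1.048 = 62
S₃ = 62 × 0.0649^0.2388 = 62 × 0.5205 ≈ 32.27

32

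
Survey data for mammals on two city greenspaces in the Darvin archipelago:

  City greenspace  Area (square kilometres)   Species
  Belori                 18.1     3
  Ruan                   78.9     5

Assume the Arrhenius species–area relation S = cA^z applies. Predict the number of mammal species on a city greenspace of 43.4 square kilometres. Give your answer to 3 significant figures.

z = ln(5/3) / ln(78.9/18.1) = 0.5108 / 1.4723 = 0.3470
c = 3 / 18.1^0.3470 = 3 / 2.731 = 1.098
S₃ = 1.098 × 43.4^0.3470 = 1.098 × 3.7 ≈ 4.064

4.06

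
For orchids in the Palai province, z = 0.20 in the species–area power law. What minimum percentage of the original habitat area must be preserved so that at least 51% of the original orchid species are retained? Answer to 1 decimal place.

Need (A_new/A_old)^0.2 = 0.51, so A_new/A_old = 0.51^(1/0.2) = 0.51^5
ln(A_new/A_old) = ln 0.51 / 0.2 = -0.6733 / 0.2 = -3.3667
A_new/A_old = e^-3.3667 ≈ 0.0345

3.5%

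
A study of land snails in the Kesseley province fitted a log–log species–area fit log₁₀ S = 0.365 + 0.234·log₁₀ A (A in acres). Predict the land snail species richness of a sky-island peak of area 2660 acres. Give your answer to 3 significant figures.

14.7

S = 2.317 × 2660^0.234 = 2.317 × 6.33 ≈ 14.67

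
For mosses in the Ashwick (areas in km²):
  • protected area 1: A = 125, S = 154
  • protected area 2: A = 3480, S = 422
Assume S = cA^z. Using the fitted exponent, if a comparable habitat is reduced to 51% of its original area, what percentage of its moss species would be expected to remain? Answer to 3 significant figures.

z = ln(422/154) / ln(3480/125) = 1.0081 / 3.3265 = 0.3030
S_new/S_old = (A_new/A_old)^z = 0.51^0.3030 = exp(0.3030 × -0.6733) = 0.8154

81.5%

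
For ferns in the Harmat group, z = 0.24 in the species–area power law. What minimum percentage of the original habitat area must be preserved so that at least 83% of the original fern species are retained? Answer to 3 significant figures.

Need (A_new/A_old)^0.24 = 0.83, so A_new/A_old = 0.83^(1/0.24) = 0.83^4.167
ln(A_new/A_old) = ln 0.83 / 0.24 = -0.1863 / 0.24 = -0.7764
A_new/A_old = e^-0.7764 ≈ 0.4601

46.0%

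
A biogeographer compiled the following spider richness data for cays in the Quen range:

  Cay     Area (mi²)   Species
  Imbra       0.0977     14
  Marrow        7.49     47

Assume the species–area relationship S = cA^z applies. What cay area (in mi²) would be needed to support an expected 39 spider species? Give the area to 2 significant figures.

z = ln(47/14) / ln(7.49/0.0977) = 1.2111 / 4.3394 = 0.2791
c = 14 / 0.0977^0.2791 = 14 / 0.5225 = 26.79
A = (39/26.79)^(1/0.2791) ⇒ ln A = ln(1.456)/0.2791 = 1.3450
A = e^1.3450 ≈ 3.838 mi²

3.8 mi²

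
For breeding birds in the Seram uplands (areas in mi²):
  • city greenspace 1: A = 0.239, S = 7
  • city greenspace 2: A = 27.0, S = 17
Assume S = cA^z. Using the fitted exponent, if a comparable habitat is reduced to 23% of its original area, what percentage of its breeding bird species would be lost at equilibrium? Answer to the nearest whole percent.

z = ln(17/7) / ln(27/0.239) = 0.8873 / 4.7271 = 0.1877
S_new/S_old = (A_new/A_old)^z = 0.23^0.1877 = exp(0.1877 × -1.4697) = 0.7589
Fraction lost = 1 − 0.7589 = 0.2411

24%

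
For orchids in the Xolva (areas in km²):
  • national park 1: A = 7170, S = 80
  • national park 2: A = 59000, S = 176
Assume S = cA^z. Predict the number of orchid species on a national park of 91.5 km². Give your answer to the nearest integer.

z = ln(176/80) / ln(59000/7170) = 0.7885 / 2.1076 = 0.3741
c = 80 / 7170^0.3741 = 80 / 27.69 = 2.889
S₃ = 2.889 × 91.5^0.3741 = 2.889 × 5.417 ≈ 15.65

16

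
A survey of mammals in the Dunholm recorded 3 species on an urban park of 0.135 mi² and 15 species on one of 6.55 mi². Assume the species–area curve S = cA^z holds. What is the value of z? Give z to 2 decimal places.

0.41

Taking logs: ln S = ln c + z ln A, so z = (ln S₂ − ln S₁)/(ln A₂ − ln A₁).
z = ln(15/3) / ln(6.55/0.135) = ln(5) / ln(48.52) = 1.6094 / 3.8819 = 0.4146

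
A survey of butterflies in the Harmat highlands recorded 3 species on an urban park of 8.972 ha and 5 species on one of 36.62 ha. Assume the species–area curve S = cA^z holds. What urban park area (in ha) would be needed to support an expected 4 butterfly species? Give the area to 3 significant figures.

19.8 ha

z = ln(5/3) / ln(36.62/8.972) = 0.5108 / 1.4065 = 0.3632
c = 3 / 8.972^0.3632 = 3 / 2.219 = 1.352
A = (4/1.352)^(1/0.3632) ⇒ ln A = ln(2.958)/0.3632 = 2.9862
A = e^2.9862 ≈ 19.81 ha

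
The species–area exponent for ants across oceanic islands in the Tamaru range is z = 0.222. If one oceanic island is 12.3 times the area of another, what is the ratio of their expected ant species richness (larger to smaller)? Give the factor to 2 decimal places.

1.75

S₂/S₁ = (A₂/A₁)^z = 12.3^0.222
ln(S₂/S₁) = 0.222 × ln 12.3 = 0.222 × 2.5096 = 0.5571
S₂/S₁ = e^0.5571 ≈ 1.746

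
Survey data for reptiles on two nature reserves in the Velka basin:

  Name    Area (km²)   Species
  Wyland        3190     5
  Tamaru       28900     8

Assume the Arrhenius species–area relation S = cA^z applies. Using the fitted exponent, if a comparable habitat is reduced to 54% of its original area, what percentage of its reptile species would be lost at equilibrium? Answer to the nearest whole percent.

12%

z = ln(8/5) / ln(28900/3190) = 0.4700 / 2.2038 = 0.2133
S_new/S_old = (A_new/A_old)^z = 0.54^0.2133 = exp(0.2133 × -0.6162) = 0.8769
Fraction lost = 1 − 0.8769 = 0.1231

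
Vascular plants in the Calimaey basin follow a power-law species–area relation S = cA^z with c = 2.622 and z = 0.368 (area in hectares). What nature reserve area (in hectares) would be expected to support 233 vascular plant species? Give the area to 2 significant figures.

233 = 2.622 × A^0.368  ⇒  A^0.368 = 233/2.622 = 88.86
ln A = ln(88.86) / 0.368 = 4.4871 / 0.368 = 12.1932
A = e^12.1932 ≈ 197444 hectares

200000 hectares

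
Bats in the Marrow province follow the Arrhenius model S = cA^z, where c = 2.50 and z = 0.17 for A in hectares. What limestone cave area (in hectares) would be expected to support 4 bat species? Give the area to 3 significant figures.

15.9 hectares

4 = 2.5 × A^0.17  ⇒  A^0.17 = 4/2.5 = 1.6
ln A = ln(1.6) / 0.17 = 0.4700 / 0.17 = 2.7647
A = e^2.7647 ≈ 15.87 hectares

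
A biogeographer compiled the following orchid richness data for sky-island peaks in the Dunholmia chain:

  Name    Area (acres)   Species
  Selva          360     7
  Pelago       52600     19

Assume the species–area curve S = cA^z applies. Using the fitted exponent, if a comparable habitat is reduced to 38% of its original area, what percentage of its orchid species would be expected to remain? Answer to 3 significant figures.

82.4%

z = ln(19/7) / ln(52600/360) = 0.9985 / 4.9844 = 0.2003
S_new/S_old = (A_new/A_old)^z = 0.38^0.2003 = exp(0.2003 × -0.9676) = 0.8238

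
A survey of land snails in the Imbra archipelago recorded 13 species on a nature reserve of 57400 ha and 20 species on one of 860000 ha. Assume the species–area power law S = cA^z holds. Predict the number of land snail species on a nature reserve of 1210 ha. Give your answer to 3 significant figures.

7.03

z = ln(20/13) / ln(860000/57400) = 0.4308 / 2.7069 = 0.1591
c = 13 / 57400^0.1591 = 13 / 5.719 = 2.273
S₃ = 2.273 × 1210^0.1591 = 2.273 × 3.095 ≈ 7.034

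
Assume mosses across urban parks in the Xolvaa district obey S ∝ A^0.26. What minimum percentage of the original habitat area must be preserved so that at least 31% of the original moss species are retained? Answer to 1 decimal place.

Need (A_new/A_old)^0.26 = 0.31, so A_new/A_old = 0.31^(1/0.26) = 0.31^3.846
ln(A_new/A_old) = ln 0.31 / 0.26 = -1.1712 / 0.26 = -4.5045
A_new/A_old = e^-4.5045 ≈ 0.01106

1.1%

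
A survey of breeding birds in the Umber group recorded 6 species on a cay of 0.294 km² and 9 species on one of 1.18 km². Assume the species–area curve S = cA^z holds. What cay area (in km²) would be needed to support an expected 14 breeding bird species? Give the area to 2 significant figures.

z = ln(9/6) / ln(1.18/0.294) = 0.4055 / 1.3897 = 0.2918
c = 6 / 0.294^0.2918 = 6 / 0.6997 = 8.576
A = (14/8.576)^(1/0.2918) ⇒ ln A = ln(1.633)/0.2918 = 1.6799
A = e^1.6799 ≈ 5.365 km²

5.4 km²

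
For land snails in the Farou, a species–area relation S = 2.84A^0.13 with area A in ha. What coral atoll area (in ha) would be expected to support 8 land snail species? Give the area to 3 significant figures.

2880 ha

8 = 2.84 × A^0.13  ⇒  A^0.13 = 8/2.84 = 2.817
ln A = ln(2.817) / 0.13 = 1.0356 / 0.13 = 7.9664
A = e^7.9664 ≈ 2883 ha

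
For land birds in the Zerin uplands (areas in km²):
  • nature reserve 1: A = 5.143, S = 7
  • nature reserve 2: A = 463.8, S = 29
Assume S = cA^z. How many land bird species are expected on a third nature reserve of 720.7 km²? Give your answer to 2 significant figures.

z = ln(29/7) / ln(463.8/5.143) = 1.4214 / 4.5018 = 0.3157
c = 7 / 5.143^0.3157 = 7 / 1.677 = 4.174
S₃ = 4.174 × 720.7^0.3157 = 4.174 × 7.985 ≈ 33.33

33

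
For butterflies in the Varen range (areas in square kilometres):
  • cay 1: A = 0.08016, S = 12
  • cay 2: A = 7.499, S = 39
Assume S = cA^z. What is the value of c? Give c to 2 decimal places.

z = ln(S₂/S₁) / ln(A₂/A₁) = ln(39/12) / ln(7.499/0.08016) = 1.1787 / 4.5385 = 0.2597
c = S₁ / A₁^z = 12 / 0.08016^0.2597 = 12 / 0.5192 = 23.11

23.11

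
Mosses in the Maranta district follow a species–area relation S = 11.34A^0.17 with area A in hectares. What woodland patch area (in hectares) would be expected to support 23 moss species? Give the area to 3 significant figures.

64.1 hectares

23 = 11.34 × A^0.17  ⇒  A^0.17 = 23/11.34 = 2.028
ln A = ln(2.028) / 0.17 = 0.7072 / 0.17 = 4.1598
A = e^4.1598 ≈ 64.06 hectares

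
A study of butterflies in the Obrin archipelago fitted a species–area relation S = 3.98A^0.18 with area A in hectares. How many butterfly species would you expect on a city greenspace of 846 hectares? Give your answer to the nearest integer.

S = 3.98 × 846^0.18
ln S = ln 3.98 + 0.18 × ln 846 = 1.3813 + 0.18 × 6.7405 = 2.5946
S = e^2.5946 ≈ 13.39

13 species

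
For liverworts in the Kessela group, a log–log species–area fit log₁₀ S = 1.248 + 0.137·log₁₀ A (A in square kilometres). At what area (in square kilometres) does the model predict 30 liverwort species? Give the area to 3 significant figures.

30 = 17.7 × A^0.137  ⇒  A^0.137 = 30/17.7 = 1.695
ln A = ln(1.695) / 0.137 = 0.5276 / 0.137 = 3.8509
A = e^3.8509 ≈ 47.03 square kilometres

47.0 square kilometres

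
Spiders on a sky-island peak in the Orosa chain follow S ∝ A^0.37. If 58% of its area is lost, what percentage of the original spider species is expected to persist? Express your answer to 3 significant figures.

72.5%

S_new/S_old = (A_new/A_old)^z = 0.42^0.37
= exp(0.37 × ln 0.42) = exp(0.37 × -0.8675) = exp(-0.3210) ≈ 0.7254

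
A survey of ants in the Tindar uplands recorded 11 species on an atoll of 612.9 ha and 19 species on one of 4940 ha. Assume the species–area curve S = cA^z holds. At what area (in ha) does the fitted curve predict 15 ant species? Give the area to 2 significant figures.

z = ln(19/11) / ln(4940/612.9) = 0.5465 / 2.0869 = 0.2619
c = 11 / 612.9^0.2619 = 11 / 5.37 = 2.048
A = (15/2.048)^(1/0.2619) ⇒ ln A = ln(7.323)/0.2619 = 7.6025
A = e^7.6025 ≈ 2003 ha

2000 ha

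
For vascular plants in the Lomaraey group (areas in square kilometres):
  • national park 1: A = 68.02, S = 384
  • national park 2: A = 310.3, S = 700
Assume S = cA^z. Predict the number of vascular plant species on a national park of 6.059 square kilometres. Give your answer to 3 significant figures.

z = ln(700/384) / ln(310.3/68.02) = 0.6004 / 1.5177 = 0.3956
c = 384 / 68.02^0.3956 = 384 / 5.309 = 72.33
S₃ = 72.33 × 6.059^0.3956 = 72.33 × 2.04 ≈ 147.5

148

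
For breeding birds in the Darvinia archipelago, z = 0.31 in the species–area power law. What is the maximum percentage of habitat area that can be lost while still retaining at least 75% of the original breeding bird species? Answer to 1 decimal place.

Need (A_new/A_old)^0.31 = 0.75, so A_new/A_old = 0.75^(1/0.31) = 0.75^3.226
ln(A_new/A_old) = ln 0.75 / 0.31 = -0.2877 / 0.31 = -0.9280
A_new/A_old = e^-0.9280 ≈ 0.3953
Fraction that can be lost = 1 − 0.3953 = 0.6047

60.5%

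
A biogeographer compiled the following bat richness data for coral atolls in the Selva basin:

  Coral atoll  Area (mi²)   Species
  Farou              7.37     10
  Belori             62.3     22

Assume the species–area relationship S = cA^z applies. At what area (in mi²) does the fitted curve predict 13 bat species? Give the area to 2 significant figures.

z = ln(22/10) / ln(62.3/7.37) = 0.7885 / 2.1345 = 0.3694
c = 10 / 7.37^0.3694 = 10 / 2.091 = 4.782
A = (13/4.782)^(1/0.3694) ⇒ ln A = ln(2.719)/0.3694 = 2.7077
A = e^2.7077 ≈ 14.99 mi²

15 mi²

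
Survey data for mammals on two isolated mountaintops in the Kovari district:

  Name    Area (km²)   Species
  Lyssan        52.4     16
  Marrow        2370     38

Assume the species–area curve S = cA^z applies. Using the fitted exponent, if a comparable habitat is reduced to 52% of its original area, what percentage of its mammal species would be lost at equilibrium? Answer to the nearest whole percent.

z = ln(38/16) / ln(2370/52.4) = 0.8650 / 3.8117 = 0.2269
S_new/S_old = (A_new/A_old)^z = 0.52^0.2269 = exp(0.2269 × -0.6539) = 0.8621
Fraction lost = 1 − 0.8621 = 0.1379

14%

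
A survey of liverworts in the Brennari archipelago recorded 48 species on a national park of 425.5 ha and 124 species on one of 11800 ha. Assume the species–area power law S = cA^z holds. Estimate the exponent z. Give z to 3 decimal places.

Taking logs: ln S = ln c + z ln A, so z = (ln S₂ − ln S₁)/(ln A₂ − ln A₁).
z = ln(124/48) / ln(11800/425.5) = ln(2.583) / ln(27.73) = 0.9491 / 3.3226 = 0.2856

0.286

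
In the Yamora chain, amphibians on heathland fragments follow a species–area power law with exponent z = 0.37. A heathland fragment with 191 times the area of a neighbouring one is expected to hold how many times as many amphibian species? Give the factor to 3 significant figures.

6.98

S₂/S₁ = (A₂/A₁)^z = 191^0.37
ln(S₂/S₁) = 0.37 × ln 191 = 0.37 × 5.2523 = 1.9433
S₂/S₁ = e^1.9433 ≈ 6.982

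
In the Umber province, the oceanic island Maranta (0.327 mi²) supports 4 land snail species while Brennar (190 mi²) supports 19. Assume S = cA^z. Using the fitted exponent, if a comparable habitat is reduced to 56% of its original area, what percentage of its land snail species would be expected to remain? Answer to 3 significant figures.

86.8%

z = ln(19/4) / ln(190/0.327) = 1.5581 / 6.3648 = 0.2448
S_new/S_old = (A_new/A_old)^z = 0.56^0.2448 = exp(0.2448 × -0.5798) = 0.8677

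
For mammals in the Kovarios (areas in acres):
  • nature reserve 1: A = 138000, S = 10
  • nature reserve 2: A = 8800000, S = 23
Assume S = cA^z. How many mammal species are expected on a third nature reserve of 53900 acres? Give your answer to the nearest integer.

z = ln(23/10) / ln(8800000/138000) = 0.8329 / 4.1553 = 0.2004
c = 10 / 138000^0.2004 = 10 / 10.72 = 0.9327
S₃ = 0.9327 × 53900^0.2004 = 0.9327 × 8.88 ≈ 8.282

8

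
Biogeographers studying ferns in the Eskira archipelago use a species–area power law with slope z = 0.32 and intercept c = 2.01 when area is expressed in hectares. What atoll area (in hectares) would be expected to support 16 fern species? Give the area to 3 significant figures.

654 hectares

16 = 2.01 × A^0.32  ⇒  A^0.32 = 16/2.01 = 7.96
ln A = ln(7.96) / 0.32 = 2.0745 / 0.32 = 6.4827
A = e^6.4827 ≈ 653.7 hectares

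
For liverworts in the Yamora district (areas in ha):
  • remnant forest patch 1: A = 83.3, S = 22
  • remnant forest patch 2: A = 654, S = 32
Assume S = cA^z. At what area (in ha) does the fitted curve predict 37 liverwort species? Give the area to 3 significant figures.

1450 ha

z = ln(32/22) / ln(654/83.3) = 0.3747 / 2.0607 = 0.1818
c = 22 / 83.3^0.1818 = 22 / 2.235 = 9.844
A = (37/9.844)^(1/0.1818) ⇒ ln A = ln(3.758)/0.1818 = 7.2815
A = e^7.2815 ≈ 1453 ha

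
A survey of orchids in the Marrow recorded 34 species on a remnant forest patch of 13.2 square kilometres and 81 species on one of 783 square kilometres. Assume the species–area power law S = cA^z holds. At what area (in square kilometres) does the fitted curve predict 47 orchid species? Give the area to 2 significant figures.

z = ln(81/34) / ln(783/13.2) = 0.8681 / 4.0829 = 0.2126
c = 34 / 13.2^0.2126 = 34 / 1.731 = 19.64
A = (47/19.64)^(1/0.2126) ⇒ ln A = ln(2.393)/0.2126 = 4.1031
A = e^4.1031 ≈ 60.53 square kilometres

61 square kilometres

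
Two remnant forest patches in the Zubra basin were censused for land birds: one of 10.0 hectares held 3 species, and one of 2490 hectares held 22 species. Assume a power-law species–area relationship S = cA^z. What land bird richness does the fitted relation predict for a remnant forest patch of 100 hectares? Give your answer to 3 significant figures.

z = ln(22/3) / ln(2490/10) = 1.9924 / 5.5175 = 0.3611
c = 3 / 10^0.3611 = 3 / 2.297 = 1.306
S₃ = 1.306 × 100^0.3611 = 1.306 × 5.275 ≈ 6.89

6.89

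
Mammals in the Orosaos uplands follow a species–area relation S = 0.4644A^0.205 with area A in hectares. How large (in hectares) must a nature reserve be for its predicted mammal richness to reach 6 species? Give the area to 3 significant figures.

6 = 0.4644 × A^0.205  ⇒  A^0.205 = 6/0.4644 = 12.92
ln A = ln(12.92) / 0.205 = 2.5588 / 0.205 = 12.4818
A = e^12.4818 ≈ 263497 hectares

263000 hectares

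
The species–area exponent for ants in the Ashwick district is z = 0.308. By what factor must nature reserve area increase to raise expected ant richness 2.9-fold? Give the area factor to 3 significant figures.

31.7

(A₂/A₁)^0.308 = 2.9, so A₂/A₁ = 2.9^(1/0.308) = 2.9^3.247
ln(A₂/A₁) = ln 2.9 / 0.308 = 1.0647 / 0.308 = 3.4569
A₂/A₁ = e^3.4569 ≈ 31.72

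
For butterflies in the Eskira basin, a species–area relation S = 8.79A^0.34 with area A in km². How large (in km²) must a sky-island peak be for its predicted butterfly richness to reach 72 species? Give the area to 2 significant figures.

490 km²

72 = 8.79 × A^0.34  ⇒  A^0.34 = 72/8.79 = 8.191
ln A = ln(8.191) / 0.34 = 2.1031 / 0.34 = 6.1854
A = e^6.1854 ≈ 485.6 km²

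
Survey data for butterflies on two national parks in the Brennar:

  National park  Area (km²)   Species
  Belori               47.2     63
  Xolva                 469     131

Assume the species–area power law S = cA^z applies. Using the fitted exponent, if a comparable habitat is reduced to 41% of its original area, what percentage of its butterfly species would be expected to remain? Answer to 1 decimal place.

75.3%

z = ln(131/63) / ln(469/47.2) = 0.7321 / 2.2962 = 0.3188
S_new/S_old = (A_new/A_old)^z = 0.41^0.3188 = exp(0.3188 × -0.8916) = 0.7526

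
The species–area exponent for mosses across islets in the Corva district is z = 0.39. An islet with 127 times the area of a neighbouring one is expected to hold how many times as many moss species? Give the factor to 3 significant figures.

S₂/S₁ = (A₂/A₁)^z = 127^0.39
ln(S₂/S₁) = 0.39 × ln 127 = 0.39 × 4.8442 = 1.8892
S₂/S₁ = e^1.8892 ≈ 6.614

6.61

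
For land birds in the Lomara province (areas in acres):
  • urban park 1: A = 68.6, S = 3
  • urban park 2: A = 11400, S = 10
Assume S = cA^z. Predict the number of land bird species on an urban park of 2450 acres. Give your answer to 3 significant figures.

6.96

z = ln(10/3) / ln(11400/68.6) = 1.2040 / 5.1131 = 0.2355
c = 3 / 68.6^0.2355 = 3 / 2.706 = 1.108
S₃ = 1.108 × 2450^0.2355 = 1.108 × 6.281 ≈ 6.963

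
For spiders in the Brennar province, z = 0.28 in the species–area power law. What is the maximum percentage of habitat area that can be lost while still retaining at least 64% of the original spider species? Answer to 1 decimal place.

Need (A_new/A_old)^0.28 = 0.64, so A_new/A_old = 0.64^(1/0.28) = 0.64^3.571
ln(A_new/A_old) = ln 0.64 / 0.28 = -0.4463 / 0.28 = -1.5939
A_new/A_old = e^-1.5939 ≈ 0.2031
Fraction that can be lost = 1 − 0.2031 = 0.7969

79.7%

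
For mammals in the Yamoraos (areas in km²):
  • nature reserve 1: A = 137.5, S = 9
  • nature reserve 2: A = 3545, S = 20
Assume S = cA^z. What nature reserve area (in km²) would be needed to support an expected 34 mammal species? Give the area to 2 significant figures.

z = ln(20/9) / ln(3545/137.5) = 0.7985 / 3.2497 = 0.2457
c = 9 / 137.5^0.2457 = 9 / 3.353 = 2.684
A = (34/2.684)^(1/0.2457) ⇒ ln A = ln(12.67)/0.2457 = 10.3328
A = e^10.3328 ≈ 30723 km²

31000 km²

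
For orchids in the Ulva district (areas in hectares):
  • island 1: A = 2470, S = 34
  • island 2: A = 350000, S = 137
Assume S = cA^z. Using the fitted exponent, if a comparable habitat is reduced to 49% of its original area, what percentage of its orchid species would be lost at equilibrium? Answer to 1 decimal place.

18.2%

z = ln(137/34) / ln(350000/2470) = 1.3936 / 4.9537 = 0.2813
S_new/S_old = (A_new/A_old)^z = 0.49^0.2813 = exp(0.2813 × -0.7133) = 0.8182
Fraction lost = 1 − 0.8182 = 0.1818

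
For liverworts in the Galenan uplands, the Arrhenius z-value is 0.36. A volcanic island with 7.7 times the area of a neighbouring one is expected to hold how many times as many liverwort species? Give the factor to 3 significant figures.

S₂/S₁ = (A₂/A₁)^z = 7.7^0.36
ln(S₂/S₁) = 0.36 × ln 7.7 = 0.36 × 2.0412 = 0.7348
S₂/S₁ = e^0.7348 ≈ 2.085

2.09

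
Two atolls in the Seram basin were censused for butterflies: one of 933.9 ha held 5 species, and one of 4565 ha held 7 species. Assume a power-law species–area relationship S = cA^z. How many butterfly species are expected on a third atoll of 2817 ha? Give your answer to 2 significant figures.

6.3

z = ln(7/5) / ln(4565/933.9) = 0.3365 / 1.5868 = 0.2120
c = 5 / 933.9^0.2120 = 5 / 4.264 = 1.173
S₃ = 1.173 × 2817^0.2120 = 1.173 × 5.389 ≈ 6.319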